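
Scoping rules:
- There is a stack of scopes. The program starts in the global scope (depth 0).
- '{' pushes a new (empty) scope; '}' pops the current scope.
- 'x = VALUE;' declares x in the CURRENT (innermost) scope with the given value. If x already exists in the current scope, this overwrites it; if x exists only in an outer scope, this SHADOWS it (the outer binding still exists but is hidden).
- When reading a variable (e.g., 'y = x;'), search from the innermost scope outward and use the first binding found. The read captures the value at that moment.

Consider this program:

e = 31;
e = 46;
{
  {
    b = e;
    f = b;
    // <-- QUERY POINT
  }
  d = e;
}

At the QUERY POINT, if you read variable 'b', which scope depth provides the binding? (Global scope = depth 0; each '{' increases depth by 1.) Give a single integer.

Step 1: declare e=31 at depth 0
Step 2: declare e=46 at depth 0
Step 3: enter scope (depth=1)
Step 4: enter scope (depth=2)
Step 5: declare b=(read e)=46 at depth 2
Step 6: declare f=(read b)=46 at depth 2
Visible at query point: b=46 e=46 f=46

Answer: 2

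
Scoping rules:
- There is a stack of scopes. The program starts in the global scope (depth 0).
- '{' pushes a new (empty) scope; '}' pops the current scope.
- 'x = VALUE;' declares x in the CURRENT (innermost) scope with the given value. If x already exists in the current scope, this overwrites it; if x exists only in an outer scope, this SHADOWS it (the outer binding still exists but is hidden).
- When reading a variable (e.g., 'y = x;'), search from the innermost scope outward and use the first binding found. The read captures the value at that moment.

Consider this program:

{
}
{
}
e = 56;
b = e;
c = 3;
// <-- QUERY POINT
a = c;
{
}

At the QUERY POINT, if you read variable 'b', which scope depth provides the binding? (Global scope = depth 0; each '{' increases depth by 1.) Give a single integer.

Answer: 0

Derivation:
Step 1: enter scope (depth=1)
Step 2: exit scope (depth=0)
Step 3: enter scope (depth=1)
Step 4: exit scope (depth=0)
Step 5: declare e=56 at depth 0
Step 6: declare b=(read e)=56 at depth 0
Step 7: declare c=3 at depth 0
Visible at query point: b=56 c=3 e=56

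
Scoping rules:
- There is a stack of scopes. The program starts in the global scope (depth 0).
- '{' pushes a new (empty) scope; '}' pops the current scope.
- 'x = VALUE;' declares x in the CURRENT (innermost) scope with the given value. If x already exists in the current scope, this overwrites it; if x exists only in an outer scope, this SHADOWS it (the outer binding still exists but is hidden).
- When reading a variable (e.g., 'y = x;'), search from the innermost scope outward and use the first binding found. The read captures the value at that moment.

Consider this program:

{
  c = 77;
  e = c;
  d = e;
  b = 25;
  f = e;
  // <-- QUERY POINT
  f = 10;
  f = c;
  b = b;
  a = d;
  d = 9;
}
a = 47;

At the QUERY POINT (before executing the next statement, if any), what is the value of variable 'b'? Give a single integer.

Step 1: enter scope (depth=1)
Step 2: declare c=77 at depth 1
Step 3: declare e=(read c)=77 at depth 1
Step 4: declare d=(read e)=77 at depth 1
Step 5: declare b=25 at depth 1
Step 6: declare f=(read e)=77 at depth 1
Visible at query point: b=25 c=77 d=77 e=77 f=77

Answer: 25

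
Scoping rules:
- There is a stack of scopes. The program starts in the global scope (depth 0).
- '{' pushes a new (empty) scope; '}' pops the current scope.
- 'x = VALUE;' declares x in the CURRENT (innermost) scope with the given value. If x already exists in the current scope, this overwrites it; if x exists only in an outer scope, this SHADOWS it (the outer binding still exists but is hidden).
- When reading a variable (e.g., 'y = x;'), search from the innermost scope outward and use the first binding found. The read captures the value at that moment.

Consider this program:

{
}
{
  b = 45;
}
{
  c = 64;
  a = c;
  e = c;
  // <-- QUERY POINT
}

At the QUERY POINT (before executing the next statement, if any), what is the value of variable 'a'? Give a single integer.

Step 1: enter scope (depth=1)
Step 2: exit scope (depth=0)
Step 3: enter scope (depth=1)
Step 4: declare b=45 at depth 1
Step 5: exit scope (depth=0)
Step 6: enter scope (depth=1)
Step 7: declare c=64 at depth 1
Step 8: declare a=(read c)=64 at depth 1
Step 9: declare e=(read c)=64 at depth 1
Visible at query point: a=64 c=64 e=64

Answer: 64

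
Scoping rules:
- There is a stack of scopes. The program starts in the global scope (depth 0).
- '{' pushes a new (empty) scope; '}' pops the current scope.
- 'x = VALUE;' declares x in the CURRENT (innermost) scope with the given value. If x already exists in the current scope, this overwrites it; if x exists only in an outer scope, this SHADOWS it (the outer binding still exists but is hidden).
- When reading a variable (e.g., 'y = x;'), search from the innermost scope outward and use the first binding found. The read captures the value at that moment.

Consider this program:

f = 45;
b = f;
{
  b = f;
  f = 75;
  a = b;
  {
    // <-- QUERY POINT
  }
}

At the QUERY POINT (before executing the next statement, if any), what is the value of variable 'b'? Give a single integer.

Answer: 45

Derivation:
Step 1: declare f=45 at depth 0
Step 2: declare b=(read f)=45 at depth 0
Step 3: enter scope (depth=1)
Step 4: declare b=(read f)=45 at depth 1
Step 5: declare f=75 at depth 1
Step 6: declare a=(read b)=45 at depth 1
Step 7: enter scope (depth=2)
Visible at query point: a=45 b=45 f=75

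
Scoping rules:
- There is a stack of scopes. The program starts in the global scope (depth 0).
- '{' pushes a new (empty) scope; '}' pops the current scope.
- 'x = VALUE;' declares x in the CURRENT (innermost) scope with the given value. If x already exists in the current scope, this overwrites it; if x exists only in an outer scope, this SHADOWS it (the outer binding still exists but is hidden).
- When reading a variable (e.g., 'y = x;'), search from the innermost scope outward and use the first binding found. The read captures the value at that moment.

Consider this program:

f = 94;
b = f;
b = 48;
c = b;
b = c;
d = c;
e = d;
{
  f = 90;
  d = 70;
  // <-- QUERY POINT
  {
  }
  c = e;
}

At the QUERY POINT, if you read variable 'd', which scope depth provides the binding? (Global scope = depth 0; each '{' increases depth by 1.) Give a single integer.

Step 1: declare f=94 at depth 0
Step 2: declare b=(read f)=94 at depth 0
Step 3: declare b=48 at depth 0
Step 4: declare c=(read b)=48 at depth 0
Step 5: declare b=(read c)=48 at depth 0
Step 6: declare d=(read c)=48 at depth 0
Step 7: declare e=(read d)=48 at depth 0
Step 8: enter scope (depth=1)
Step 9: declare f=90 at depth 1
Step 10: declare d=70 at depth 1
Visible at query point: b=48 c=48 d=70 e=48 f=90

Answer: 1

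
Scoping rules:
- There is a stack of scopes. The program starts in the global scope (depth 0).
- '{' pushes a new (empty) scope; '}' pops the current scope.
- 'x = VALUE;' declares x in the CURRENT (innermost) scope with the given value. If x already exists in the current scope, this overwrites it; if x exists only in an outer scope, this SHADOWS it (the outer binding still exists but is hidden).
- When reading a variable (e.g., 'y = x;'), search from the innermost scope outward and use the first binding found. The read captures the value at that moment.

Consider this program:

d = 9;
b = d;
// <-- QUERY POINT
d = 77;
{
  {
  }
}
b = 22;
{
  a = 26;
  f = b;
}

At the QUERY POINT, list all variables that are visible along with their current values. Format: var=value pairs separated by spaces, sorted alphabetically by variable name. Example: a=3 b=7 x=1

Step 1: declare d=9 at depth 0
Step 2: declare b=(read d)=9 at depth 0
Visible at query point: b=9 d=9

Answer: b=9 d=9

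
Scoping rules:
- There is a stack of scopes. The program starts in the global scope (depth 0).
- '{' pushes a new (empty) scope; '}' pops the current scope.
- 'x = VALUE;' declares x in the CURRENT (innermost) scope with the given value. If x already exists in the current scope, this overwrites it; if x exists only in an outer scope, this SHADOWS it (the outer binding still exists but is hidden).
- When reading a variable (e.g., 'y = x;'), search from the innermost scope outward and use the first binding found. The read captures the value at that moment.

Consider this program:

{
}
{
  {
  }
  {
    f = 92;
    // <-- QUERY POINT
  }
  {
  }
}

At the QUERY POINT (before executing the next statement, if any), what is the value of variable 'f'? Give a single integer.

Step 1: enter scope (depth=1)
Step 2: exit scope (depth=0)
Step 3: enter scope (depth=1)
Step 4: enter scope (depth=2)
Step 5: exit scope (depth=1)
Step 6: enter scope (depth=2)
Step 7: declare f=92 at depth 2
Visible at query point: f=92

Answer: 92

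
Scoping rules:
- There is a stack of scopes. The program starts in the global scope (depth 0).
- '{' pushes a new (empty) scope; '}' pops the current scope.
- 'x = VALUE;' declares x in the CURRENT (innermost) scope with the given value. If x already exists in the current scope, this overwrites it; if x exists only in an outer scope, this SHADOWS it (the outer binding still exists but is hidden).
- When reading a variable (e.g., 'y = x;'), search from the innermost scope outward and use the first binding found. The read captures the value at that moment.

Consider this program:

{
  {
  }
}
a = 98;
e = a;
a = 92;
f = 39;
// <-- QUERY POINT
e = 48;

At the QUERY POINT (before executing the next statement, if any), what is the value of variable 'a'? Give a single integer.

Answer: 92

Derivation:
Step 1: enter scope (depth=1)
Step 2: enter scope (depth=2)
Step 3: exit scope (depth=1)
Step 4: exit scope (depth=0)
Step 5: declare a=98 at depth 0
Step 6: declare e=(read a)=98 at depth 0
Step 7: declare a=92 at depth 0
Step 8: declare f=39 at depth 0
Visible at query point: a=92 e=98 f=39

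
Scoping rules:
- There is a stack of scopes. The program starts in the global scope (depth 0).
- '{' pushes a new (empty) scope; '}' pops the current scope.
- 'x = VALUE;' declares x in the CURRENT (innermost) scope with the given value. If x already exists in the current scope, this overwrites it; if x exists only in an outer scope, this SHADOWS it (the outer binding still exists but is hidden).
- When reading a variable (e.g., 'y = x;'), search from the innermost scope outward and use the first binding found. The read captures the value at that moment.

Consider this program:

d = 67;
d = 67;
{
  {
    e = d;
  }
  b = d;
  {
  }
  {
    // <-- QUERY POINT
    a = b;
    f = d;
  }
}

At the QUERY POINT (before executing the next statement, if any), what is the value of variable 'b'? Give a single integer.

Step 1: declare d=67 at depth 0
Step 2: declare d=67 at depth 0
Step 3: enter scope (depth=1)
Step 4: enter scope (depth=2)
Step 5: declare e=(read d)=67 at depth 2
Step 6: exit scope (depth=1)
Step 7: declare b=(read d)=67 at depth 1
Step 8: enter scope (depth=2)
Step 9: exit scope (depth=1)
Step 10: enter scope (depth=2)
Visible at query point: b=67 d=67

Answer: 67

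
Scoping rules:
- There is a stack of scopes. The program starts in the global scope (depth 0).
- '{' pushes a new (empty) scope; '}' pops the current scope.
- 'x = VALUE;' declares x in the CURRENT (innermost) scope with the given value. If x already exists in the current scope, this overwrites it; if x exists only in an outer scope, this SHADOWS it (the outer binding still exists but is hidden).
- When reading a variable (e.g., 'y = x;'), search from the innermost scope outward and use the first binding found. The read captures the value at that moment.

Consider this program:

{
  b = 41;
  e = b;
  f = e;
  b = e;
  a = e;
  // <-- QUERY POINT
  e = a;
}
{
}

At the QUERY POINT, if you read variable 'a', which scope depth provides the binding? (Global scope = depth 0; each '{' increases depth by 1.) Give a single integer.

Step 1: enter scope (depth=1)
Step 2: declare b=41 at depth 1
Step 3: declare e=(read b)=41 at depth 1
Step 4: declare f=(read e)=41 at depth 1
Step 5: declare b=(read e)=41 at depth 1
Step 6: declare a=(read e)=41 at depth 1
Visible at query point: a=41 b=41 e=41 f=41

Answer: 1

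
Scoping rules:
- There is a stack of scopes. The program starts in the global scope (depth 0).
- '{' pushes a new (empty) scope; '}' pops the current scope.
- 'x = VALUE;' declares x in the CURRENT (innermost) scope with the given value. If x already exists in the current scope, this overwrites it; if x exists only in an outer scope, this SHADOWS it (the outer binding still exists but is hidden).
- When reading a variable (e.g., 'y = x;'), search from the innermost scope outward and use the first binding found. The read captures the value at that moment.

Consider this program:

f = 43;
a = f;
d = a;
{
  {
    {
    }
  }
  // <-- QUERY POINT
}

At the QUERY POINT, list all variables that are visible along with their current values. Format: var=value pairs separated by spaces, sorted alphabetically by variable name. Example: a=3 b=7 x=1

Answer: a=43 d=43 f=43

Derivation:
Step 1: declare f=43 at depth 0
Step 2: declare a=(read f)=43 at depth 0
Step 3: declare d=(read a)=43 at depth 0
Step 4: enter scope (depth=1)
Step 5: enter scope (depth=2)
Step 6: enter scope (depth=3)
Step 7: exit scope (depth=2)
Step 8: exit scope (depth=1)
Visible at query point: a=43 d=43 f=43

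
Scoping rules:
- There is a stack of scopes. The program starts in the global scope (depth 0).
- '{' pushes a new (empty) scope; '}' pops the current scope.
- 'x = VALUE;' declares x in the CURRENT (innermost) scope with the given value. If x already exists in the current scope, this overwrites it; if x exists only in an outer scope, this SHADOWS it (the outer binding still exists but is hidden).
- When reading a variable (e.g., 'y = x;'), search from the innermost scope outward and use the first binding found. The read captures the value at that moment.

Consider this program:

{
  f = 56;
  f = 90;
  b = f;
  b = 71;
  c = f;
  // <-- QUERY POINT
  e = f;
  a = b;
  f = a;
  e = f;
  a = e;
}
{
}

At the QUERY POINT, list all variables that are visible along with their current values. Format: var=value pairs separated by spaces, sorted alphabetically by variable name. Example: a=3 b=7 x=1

Step 1: enter scope (depth=1)
Step 2: declare f=56 at depth 1
Step 3: declare f=90 at depth 1
Step 4: declare b=(read f)=90 at depth 1
Step 5: declare b=71 at depth 1
Step 6: declare c=(read f)=90 at depth 1
Visible at query point: b=71 c=90 f=90

Answer: b=71 c=90 f=90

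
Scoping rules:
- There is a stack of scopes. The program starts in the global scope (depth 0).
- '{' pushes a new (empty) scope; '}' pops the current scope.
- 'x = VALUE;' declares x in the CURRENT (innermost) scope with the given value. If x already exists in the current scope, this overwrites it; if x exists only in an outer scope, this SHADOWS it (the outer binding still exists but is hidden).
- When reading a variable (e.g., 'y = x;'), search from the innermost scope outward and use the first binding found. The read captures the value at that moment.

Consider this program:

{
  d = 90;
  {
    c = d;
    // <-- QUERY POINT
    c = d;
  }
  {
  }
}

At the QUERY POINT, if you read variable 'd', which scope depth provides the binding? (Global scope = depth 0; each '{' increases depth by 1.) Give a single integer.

Answer: 1

Derivation:
Step 1: enter scope (depth=1)
Step 2: declare d=90 at depth 1
Step 3: enter scope (depth=2)
Step 4: declare c=(read d)=90 at depth 2
Visible at query point: c=90 d=90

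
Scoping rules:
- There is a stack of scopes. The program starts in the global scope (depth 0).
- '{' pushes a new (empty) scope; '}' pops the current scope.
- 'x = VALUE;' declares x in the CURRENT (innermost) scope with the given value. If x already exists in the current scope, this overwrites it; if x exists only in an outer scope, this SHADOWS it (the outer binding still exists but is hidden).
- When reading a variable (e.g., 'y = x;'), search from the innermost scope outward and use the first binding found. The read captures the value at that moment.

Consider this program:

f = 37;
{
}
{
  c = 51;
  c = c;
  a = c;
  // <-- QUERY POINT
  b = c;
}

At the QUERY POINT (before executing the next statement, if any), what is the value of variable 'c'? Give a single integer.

Answer: 51

Derivation:
Step 1: declare f=37 at depth 0
Step 2: enter scope (depth=1)
Step 3: exit scope (depth=0)
Step 4: enter scope (depth=1)
Step 5: declare c=51 at depth 1
Step 6: declare c=(read c)=51 at depth 1
Step 7: declare a=(read c)=51 at depth 1
Visible at query point: a=51 c=51 f=37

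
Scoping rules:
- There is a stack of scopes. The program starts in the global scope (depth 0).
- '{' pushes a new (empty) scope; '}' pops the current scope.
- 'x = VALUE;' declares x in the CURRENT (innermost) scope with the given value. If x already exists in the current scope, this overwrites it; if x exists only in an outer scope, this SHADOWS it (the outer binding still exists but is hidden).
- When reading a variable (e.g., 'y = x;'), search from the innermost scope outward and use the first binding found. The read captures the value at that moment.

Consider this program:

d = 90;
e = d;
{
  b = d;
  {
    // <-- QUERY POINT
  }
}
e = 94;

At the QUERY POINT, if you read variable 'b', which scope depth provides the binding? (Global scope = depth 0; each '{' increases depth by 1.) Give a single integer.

Step 1: declare d=90 at depth 0
Step 2: declare e=(read d)=90 at depth 0
Step 3: enter scope (depth=1)
Step 4: declare b=(read d)=90 at depth 1
Step 5: enter scope (depth=2)
Visible at query point: b=90 d=90 e=90

Answer: 1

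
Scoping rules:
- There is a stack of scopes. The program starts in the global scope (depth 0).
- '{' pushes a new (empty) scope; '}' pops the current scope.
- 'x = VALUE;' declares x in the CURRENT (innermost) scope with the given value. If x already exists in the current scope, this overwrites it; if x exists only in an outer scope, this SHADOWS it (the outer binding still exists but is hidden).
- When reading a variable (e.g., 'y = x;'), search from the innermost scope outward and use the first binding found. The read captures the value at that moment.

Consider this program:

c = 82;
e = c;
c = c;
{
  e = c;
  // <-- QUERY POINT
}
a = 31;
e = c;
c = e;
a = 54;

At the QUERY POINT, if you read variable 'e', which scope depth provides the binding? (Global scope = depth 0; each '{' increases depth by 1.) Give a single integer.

Step 1: declare c=82 at depth 0
Step 2: declare e=(read c)=82 at depth 0
Step 3: declare c=(read c)=82 at depth 0
Step 4: enter scope (depth=1)
Step 5: declare e=(read c)=82 at depth 1
Visible at query point: c=82 e=82

Answer: 1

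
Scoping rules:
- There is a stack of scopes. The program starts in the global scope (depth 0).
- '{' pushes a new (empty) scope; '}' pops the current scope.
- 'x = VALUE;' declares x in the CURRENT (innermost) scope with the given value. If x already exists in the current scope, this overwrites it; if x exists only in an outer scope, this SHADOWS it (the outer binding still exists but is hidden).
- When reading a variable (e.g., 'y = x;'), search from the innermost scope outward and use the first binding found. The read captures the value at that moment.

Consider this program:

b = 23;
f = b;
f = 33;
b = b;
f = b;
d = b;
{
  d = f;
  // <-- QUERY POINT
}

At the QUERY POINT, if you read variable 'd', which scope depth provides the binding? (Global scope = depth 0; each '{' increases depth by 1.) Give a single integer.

Step 1: declare b=23 at depth 0
Step 2: declare f=(read b)=23 at depth 0
Step 3: declare f=33 at depth 0
Step 4: declare b=(read b)=23 at depth 0
Step 5: declare f=(read b)=23 at depth 0
Step 6: declare d=(read b)=23 at depth 0
Step 7: enter scope (depth=1)
Step 8: declare d=(read f)=23 at depth 1
Visible at query point: b=23 d=23 f=23

Answer: 1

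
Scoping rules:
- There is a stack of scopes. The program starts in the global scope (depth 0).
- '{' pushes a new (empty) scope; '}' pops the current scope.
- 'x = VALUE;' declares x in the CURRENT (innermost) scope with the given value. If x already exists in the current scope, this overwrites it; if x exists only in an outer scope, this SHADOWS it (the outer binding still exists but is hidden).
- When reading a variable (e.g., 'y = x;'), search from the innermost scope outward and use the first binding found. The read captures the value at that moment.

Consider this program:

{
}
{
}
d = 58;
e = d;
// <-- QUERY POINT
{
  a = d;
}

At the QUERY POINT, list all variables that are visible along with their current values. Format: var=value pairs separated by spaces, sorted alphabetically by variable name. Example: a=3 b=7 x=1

Step 1: enter scope (depth=1)
Step 2: exit scope (depth=0)
Step 3: enter scope (depth=1)
Step 4: exit scope (depth=0)
Step 5: declare d=58 at depth 0
Step 6: declare e=(read d)=58 at depth 0
Visible at query point: d=58 e=58

Answer: d=58 e=58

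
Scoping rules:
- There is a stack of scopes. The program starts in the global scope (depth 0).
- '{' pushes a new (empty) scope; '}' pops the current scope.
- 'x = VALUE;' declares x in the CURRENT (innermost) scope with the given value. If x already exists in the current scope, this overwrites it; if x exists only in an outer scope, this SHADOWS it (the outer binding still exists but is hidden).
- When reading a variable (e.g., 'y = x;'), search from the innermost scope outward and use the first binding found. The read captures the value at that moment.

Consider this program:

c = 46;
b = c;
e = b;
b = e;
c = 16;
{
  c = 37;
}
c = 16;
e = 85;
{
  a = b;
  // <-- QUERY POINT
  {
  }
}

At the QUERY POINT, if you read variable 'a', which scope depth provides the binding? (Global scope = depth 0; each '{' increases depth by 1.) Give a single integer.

Step 1: declare c=46 at depth 0
Step 2: declare b=(read c)=46 at depth 0
Step 3: declare e=(read b)=46 at depth 0
Step 4: declare b=(read e)=46 at depth 0
Step 5: declare c=16 at depth 0
Step 6: enter scope (depth=1)
Step 7: declare c=37 at depth 1
Step 8: exit scope (depth=0)
Step 9: declare c=16 at depth 0
Step 10: declare e=85 at depth 0
Step 11: enter scope (depth=1)
Step 12: declare a=(read b)=46 at depth 1
Visible at query point: a=46 b=46 c=16 e=85

Answer: 1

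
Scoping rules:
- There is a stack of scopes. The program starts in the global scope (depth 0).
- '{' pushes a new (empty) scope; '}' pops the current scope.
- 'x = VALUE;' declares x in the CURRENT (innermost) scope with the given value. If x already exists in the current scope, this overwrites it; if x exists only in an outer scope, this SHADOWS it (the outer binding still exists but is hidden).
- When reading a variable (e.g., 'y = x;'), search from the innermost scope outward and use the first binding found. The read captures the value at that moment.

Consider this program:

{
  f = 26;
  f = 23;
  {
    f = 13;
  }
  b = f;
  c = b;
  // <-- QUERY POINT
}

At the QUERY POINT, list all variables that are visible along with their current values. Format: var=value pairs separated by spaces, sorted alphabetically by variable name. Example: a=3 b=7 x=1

Step 1: enter scope (depth=1)
Step 2: declare f=26 at depth 1
Step 3: declare f=23 at depth 1
Step 4: enter scope (depth=2)
Step 5: declare f=13 at depth 2
Step 6: exit scope (depth=1)
Step 7: declare b=(read f)=23 at depth 1
Step 8: declare c=(read b)=23 at depth 1
Visible at query point: b=23 c=23 f=23

Answer: b=23 c=23 f=23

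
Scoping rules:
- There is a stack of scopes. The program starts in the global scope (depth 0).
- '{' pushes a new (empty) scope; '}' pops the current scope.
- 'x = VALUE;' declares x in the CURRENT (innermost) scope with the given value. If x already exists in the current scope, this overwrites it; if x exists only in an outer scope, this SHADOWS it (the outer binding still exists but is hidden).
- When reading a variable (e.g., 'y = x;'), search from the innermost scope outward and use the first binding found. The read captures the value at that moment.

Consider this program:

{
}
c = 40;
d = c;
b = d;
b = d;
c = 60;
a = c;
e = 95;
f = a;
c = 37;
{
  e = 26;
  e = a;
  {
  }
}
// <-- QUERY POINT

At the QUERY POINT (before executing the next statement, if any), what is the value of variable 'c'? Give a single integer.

Answer: 37

Derivation:
Step 1: enter scope (depth=1)
Step 2: exit scope (depth=0)
Step 3: declare c=40 at depth 0
Step 4: declare d=(read c)=40 at depth 0
Step 5: declare b=(read d)=40 at depth 0
Step 6: declare b=(read d)=40 at depth 0
Step 7: declare c=60 at depth 0
Step 8: declare a=(read c)=60 at depth 0
Step 9: declare e=95 at depth 0
Step 10: declare f=(read a)=60 at depth 0
Step 11: declare c=37 at depth 0
Step 12: enter scope (depth=1)
Step 13: declare e=26 at depth 1
Step 14: declare e=(read a)=60 at depth 1
Step 15: enter scope (depth=2)
Step 16: exit scope (depth=1)
Step 17: exit scope (depth=0)
Visible at query point: a=60 b=40 c=37 d=40 e=95 f=60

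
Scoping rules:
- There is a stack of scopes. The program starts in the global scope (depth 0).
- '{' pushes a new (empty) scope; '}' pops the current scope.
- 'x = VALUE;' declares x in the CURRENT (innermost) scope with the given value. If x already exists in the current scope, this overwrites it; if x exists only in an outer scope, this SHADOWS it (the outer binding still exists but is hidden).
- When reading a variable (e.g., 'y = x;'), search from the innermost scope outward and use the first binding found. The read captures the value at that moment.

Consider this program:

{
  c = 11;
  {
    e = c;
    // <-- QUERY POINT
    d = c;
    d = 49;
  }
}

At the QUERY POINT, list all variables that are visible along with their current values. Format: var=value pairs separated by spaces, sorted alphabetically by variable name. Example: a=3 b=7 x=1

Step 1: enter scope (depth=1)
Step 2: declare c=11 at depth 1
Step 3: enter scope (depth=2)
Step 4: declare e=(read c)=11 at depth 2
Visible at query point: c=11 e=11

Answer: c=11 e=11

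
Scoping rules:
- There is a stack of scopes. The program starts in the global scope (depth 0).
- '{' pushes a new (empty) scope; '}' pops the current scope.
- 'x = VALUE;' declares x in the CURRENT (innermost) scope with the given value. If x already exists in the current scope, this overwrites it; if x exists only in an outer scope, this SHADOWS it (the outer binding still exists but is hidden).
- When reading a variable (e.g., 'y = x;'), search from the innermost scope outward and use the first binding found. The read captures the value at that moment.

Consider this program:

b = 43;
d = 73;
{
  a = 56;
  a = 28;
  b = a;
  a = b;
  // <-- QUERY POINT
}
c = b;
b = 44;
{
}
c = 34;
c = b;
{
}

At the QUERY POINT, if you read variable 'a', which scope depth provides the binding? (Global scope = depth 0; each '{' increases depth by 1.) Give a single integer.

Step 1: declare b=43 at depth 0
Step 2: declare d=73 at depth 0
Step 3: enter scope (depth=1)
Step 4: declare a=56 at depth 1
Step 5: declare a=28 at depth 1
Step 6: declare b=(read a)=28 at depth 1
Step 7: declare a=(read b)=28 at depth 1
Visible at query point: a=28 b=28 d=73

Answer: 1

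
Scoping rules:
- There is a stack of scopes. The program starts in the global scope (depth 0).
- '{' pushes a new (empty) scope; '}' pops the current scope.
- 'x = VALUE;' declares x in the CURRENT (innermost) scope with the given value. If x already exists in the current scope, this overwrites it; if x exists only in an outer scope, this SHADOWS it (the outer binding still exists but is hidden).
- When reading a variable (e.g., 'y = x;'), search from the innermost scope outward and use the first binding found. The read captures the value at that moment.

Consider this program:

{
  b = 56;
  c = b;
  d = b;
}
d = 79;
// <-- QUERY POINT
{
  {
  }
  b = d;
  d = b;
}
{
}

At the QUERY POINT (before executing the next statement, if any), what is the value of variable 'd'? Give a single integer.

Answer: 79

Derivation:
Step 1: enter scope (depth=1)
Step 2: declare b=56 at depth 1
Step 3: declare c=(read b)=56 at depth 1
Step 4: declare d=(read b)=56 at depth 1
Step 5: exit scope (depth=0)
Step 6: declare d=79 at depth 0
Visible at query point: d=79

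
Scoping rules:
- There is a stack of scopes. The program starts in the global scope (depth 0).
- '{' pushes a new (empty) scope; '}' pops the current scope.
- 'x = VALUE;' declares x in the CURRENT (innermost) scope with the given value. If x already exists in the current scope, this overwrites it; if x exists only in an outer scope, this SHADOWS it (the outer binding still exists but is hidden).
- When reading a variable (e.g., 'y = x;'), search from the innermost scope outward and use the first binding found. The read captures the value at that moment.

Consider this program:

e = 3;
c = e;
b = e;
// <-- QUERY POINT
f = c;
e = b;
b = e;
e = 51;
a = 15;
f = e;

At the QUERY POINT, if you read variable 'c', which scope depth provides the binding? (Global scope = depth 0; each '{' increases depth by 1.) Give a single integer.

Answer: 0

Derivation:
Step 1: declare e=3 at depth 0
Step 2: declare c=(read e)=3 at depth 0
Step 3: declare b=(read e)=3 at depth 0
Visible at query point: b=3 c=3 e=3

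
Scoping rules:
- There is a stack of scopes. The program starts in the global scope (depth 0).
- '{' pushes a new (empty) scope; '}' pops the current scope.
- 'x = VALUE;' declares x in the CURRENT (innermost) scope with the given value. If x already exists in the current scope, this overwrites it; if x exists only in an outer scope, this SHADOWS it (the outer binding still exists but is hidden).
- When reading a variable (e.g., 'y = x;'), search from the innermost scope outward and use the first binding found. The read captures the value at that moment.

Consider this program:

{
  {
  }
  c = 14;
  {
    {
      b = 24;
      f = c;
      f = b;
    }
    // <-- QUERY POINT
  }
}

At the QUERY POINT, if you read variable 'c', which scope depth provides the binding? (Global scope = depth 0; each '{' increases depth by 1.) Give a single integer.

Step 1: enter scope (depth=1)
Step 2: enter scope (depth=2)
Step 3: exit scope (depth=1)
Step 4: declare c=14 at depth 1
Step 5: enter scope (depth=2)
Step 6: enter scope (depth=3)
Step 7: declare b=24 at depth 3
Step 8: declare f=(read c)=14 at depth 3
Step 9: declare f=(read b)=24 at depth 3
Step 10: exit scope (depth=2)
Visible at query point: c=14

Answer: 1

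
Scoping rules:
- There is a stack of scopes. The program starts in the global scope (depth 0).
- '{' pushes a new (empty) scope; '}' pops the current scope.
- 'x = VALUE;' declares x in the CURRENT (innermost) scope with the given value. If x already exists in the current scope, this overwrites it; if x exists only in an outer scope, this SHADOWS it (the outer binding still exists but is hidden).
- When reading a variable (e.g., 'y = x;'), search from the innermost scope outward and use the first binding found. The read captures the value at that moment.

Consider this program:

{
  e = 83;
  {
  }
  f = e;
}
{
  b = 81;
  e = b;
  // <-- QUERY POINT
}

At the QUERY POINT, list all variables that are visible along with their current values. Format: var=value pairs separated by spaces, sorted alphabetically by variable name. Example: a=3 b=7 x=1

Answer: b=81 e=81

Derivation:
Step 1: enter scope (depth=1)
Step 2: declare e=83 at depth 1
Step 3: enter scope (depth=2)
Step 4: exit scope (depth=1)
Step 5: declare f=(read e)=83 at depth 1
Step 6: exit scope (depth=0)
Step 7: enter scope (depth=1)
Step 8: declare b=81 at depth 1
Step 9: declare e=(read b)=81 at depth 1
Visible at query point: b=81 e=81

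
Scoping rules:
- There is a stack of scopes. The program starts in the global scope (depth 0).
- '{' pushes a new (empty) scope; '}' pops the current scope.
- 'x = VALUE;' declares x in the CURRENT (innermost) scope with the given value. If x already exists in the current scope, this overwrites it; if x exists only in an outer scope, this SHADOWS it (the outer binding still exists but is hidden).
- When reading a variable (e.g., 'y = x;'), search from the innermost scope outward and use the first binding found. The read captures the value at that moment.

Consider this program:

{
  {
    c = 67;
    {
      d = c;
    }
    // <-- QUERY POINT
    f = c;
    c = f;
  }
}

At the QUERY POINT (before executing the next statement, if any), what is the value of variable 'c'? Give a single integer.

Step 1: enter scope (depth=1)
Step 2: enter scope (depth=2)
Step 3: declare c=67 at depth 2
Step 4: enter scope (depth=3)
Step 5: declare d=(read c)=67 at depth 3
Step 6: exit scope (depth=2)
Visible at query point: c=67

Answer: 67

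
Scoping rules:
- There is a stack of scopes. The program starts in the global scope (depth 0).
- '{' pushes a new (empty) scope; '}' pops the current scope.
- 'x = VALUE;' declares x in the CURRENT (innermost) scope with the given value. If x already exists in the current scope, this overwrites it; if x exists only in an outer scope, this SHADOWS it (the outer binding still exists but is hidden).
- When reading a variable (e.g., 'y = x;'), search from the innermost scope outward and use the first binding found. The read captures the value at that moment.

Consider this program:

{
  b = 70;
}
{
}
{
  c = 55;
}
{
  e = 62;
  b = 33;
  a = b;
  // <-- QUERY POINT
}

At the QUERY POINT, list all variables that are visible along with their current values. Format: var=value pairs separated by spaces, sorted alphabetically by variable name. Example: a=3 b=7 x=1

Step 1: enter scope (depth=1)
Step 2: declare b=70 at depth 1
Step 3: exit scope (depth=0)
Step 4: enter scope (depth=1)
Step 5: exit scope (depth=0)
Step 6: enter scope (depth=1)
Step 7: declare c=55 at depth 1
Step 8: exit scope (depth=0)
Step 9: enter scope (depth=1)
Step 10: declare e=62 at depth 1
Step 11: declare b=33 at depth 1
Step 12: declare a=(read b)=33 at depth 1
Visible at query point: a=33 b=33 e=62

Answer: a=33 b=33 e=62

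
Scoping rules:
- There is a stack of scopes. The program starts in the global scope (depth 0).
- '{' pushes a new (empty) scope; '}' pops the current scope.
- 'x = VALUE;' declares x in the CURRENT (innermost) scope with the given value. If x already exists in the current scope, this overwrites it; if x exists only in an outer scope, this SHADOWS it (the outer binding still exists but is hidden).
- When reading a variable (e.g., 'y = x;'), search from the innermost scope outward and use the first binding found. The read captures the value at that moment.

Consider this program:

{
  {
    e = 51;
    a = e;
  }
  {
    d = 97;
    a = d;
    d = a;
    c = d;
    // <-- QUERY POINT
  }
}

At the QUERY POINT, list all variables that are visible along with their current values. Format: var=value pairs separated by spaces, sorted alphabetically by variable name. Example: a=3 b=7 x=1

Answer: a=97 c=97 d=97

Derivation:
Step 1: enter scope (depth=1)
Step 2: enter scope (depth=2)
Step 3: declare e=51 at depth 2
Step 4: declare a=(read e)=51 at depth 2
Step 5: exit scope (depth=1)
Step 6: enter scope (depth=2)
Step 7: declare d=97 at depth 2
Step 8: declare a=(read d)=97 at depth 2
Step 9: declare d=(read a)=97 at depth 2
Step 10: declare c=(read d)=97 at depth 2
Visible at query point: a=97 c=97 d=97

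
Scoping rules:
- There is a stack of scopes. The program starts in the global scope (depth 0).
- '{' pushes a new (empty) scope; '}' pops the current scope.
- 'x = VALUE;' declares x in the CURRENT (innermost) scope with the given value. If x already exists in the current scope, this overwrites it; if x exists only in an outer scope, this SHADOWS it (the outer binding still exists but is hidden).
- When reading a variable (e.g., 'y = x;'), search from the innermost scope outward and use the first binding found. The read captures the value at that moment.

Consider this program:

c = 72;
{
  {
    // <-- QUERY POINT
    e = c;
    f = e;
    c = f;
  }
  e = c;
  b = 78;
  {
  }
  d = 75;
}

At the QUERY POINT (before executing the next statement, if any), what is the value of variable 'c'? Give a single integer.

Step 1: declare c=72 at depth 0
Step 2: enter scope (depth=1)
Step 3: enter scope (depth=2)
Visible at query point: c=72

Answer: 72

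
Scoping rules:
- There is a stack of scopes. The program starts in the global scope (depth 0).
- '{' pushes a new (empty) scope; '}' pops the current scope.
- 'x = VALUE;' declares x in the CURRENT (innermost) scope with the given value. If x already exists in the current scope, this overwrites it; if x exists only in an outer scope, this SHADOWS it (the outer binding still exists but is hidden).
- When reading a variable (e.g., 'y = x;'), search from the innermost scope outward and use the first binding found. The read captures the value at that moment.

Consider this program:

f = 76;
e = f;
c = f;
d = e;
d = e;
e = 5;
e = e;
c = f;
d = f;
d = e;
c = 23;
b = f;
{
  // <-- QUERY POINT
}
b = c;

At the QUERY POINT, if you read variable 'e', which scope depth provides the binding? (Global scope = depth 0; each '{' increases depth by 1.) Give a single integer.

Answer: 0

Derivation:
Step 1: declare f=76 at depth 0
Step 2: declare e=(read f)=76 at depth 0
Step 3: declare c=(read f)=76 at depth 0
Step 4: declare d=(read e)=76 at depth 0
Step 5: declare d=(read e)=76 at depth 0
Step 6: declare e=5 at depth 0
Step 7: declare e=(read e)=5 at depth 0
Step 8: declare c=(read f)=76 at depth 0
Step 9: declare d=(read f)=76 at depth 0
Step 10: declare d=(read e)=5 at depth 0
Step 11: declare c=23 at depth 0
Step 12: declare b=(read f)=76 at depth 0
Step 13: enter scope (depth=1)
Visible at query point: b=76 c=23 d=5 e=5 f=76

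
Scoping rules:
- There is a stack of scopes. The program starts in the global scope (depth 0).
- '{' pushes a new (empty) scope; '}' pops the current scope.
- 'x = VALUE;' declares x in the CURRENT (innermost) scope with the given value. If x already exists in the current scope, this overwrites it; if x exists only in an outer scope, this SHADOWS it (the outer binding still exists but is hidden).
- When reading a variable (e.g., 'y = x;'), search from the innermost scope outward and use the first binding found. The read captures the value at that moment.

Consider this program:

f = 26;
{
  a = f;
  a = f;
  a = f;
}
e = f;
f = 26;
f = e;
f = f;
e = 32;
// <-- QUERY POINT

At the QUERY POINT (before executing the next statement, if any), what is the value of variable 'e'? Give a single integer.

Step 1: declare f=26 at depth 0
Step 2: enter scope (depth=1)
Step 3: declare a=(read f)=26 at depth 1
Step 4: declare a=(read f)=26 at depth 1
Step 5: declare a=(read f)=26 at depth 1
Step 6: exit scope (depth=0)
Step 7: declare e=(read f)=26 at depth 0
Step 8: declare f=26 at depth 0
Step 9: declare f=(read e)=26 at depth 0
Step 10: declare f=(read f)=26 at depth 0
Step 11: declare e=32 at depth 0
Visible at query point: e=32 f=26

Answer: 32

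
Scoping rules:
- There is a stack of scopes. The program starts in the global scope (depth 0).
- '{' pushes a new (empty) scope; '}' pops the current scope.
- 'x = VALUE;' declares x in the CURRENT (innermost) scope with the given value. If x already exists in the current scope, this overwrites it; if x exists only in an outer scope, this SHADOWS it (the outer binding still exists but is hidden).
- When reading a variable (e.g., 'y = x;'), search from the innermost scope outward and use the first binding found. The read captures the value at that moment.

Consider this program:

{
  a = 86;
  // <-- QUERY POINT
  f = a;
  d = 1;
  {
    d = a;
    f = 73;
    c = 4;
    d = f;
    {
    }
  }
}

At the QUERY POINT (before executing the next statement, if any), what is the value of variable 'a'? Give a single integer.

Answer: 86

Derivation:
Step 1: enter scope (depth=1)
Step 2: declare a=86 at depth 1
Visible at query point: a=86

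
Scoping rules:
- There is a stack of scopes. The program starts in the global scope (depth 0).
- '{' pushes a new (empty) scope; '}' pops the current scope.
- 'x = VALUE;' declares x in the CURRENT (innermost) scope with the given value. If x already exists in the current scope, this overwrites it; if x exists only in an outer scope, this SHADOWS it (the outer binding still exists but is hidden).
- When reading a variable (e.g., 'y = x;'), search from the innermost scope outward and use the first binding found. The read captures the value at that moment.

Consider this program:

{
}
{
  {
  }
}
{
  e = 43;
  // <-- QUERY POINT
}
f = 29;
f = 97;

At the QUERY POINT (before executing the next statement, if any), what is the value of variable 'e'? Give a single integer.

Step 1: enter scope (depth=1)
Step 2: exit scope (depth=0)
Step 3: enter scope (depth=1)
Step 4: enter scope (depth=2)
Step 5: exit scope (depth=1)
Step 6: exit scope (depth=0)
Step 7: enter scope (depth=1)
Step 8: declare e=43 at depth 1
Visible at query point: e=43

Answer: 43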